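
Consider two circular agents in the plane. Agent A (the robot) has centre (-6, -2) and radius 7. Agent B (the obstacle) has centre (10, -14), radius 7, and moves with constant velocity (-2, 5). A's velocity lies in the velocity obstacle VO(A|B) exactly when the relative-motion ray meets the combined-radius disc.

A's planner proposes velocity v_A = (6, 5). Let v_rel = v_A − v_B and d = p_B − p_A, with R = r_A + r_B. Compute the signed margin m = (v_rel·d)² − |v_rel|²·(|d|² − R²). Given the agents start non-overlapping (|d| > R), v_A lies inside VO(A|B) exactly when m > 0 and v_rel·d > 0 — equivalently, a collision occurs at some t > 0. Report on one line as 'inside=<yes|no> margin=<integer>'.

d = (16, -12),  |d|² = 400;  R = 7+7 = 14,  c = 400−14² = 204
v_rel = (8, 0),  |v_rel|² = 64;  v_rel·d = (8)·(16) + (0)·(-12) = 128
64·t² − 256·t + 204 = 0  ⇒  m = 128² − 64·204 = 3328
m = 3328 > 0,  v_rel·d = 128 > 0  ⇒  inside

inside=yes margin=3328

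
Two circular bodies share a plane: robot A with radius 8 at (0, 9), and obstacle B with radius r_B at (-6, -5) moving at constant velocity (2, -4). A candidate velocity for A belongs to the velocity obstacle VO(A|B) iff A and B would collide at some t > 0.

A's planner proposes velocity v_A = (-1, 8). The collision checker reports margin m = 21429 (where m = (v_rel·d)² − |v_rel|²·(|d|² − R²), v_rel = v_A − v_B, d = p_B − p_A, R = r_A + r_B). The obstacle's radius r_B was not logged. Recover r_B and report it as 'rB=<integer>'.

m = 21429
d = (-6, -14);  v_rel = (-3, 12),  |v_rel|² = 153
v_rel×d = (-3)·(-14) − (12)·(-6) = 114
since m = R²·153 − 114²:  R² = (12996 + 21429) / 153 = 225
R = √225 = 15  ⇒  r_B = 15 − 8 = 7

rB=7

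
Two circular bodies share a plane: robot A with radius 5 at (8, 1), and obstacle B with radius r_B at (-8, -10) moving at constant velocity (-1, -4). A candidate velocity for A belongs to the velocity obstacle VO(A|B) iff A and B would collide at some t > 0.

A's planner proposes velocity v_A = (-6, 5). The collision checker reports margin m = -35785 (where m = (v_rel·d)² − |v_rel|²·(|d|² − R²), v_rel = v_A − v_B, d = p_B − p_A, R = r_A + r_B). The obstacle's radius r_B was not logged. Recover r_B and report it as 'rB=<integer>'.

m = -35785
d = (-16, -11);  v_rel = (-5, 9),  |v_rel|² = 106
v_rel×d = (-5)·(-11) − (9)·(-16) = 199
since m = R²·106 − 199²:  R² = (39601 + -35785) / 106 = 36
R = √36 = 6  ⇒  r_B = 6 − 5 = 1

rB=1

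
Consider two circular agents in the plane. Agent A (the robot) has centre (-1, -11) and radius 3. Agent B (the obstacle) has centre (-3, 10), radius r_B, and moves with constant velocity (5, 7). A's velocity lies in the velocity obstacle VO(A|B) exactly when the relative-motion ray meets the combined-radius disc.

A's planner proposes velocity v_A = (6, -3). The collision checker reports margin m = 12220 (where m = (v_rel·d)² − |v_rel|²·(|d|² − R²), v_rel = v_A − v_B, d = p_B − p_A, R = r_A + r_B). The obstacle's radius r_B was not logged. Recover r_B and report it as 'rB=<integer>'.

m = 12220
d = (-2, 21);  v_rel = (1, -10),  |v_rel|² = 101
v_rel×d = (1)·(21) − (-10)·(-2) = 1
since m = R²·101 − 1²:  R² = (1 + 12220) / 101 = 121
R = √121 = 11  ⇒  r_B = 11 − 3 = 8

rB=8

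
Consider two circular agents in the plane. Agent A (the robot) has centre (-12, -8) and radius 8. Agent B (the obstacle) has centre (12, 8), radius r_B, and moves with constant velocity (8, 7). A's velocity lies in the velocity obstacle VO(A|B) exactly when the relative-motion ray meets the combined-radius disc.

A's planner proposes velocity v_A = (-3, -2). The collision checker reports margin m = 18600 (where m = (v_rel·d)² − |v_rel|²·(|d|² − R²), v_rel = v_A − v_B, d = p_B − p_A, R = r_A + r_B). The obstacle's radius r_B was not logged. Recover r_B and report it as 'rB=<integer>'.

m = 18600
d = (24, 16);  v_rel = (-11, -9),  |v_rel|² = 202
v_rel×d = (-11)·(16) − (-9)·(24) = 40
since m = R²·202 − 40²:  R² = (1600 + 18600) / 202 = 100
R = √100 = 10  ⇒  r_B = 10 − 8 = 2

rB=2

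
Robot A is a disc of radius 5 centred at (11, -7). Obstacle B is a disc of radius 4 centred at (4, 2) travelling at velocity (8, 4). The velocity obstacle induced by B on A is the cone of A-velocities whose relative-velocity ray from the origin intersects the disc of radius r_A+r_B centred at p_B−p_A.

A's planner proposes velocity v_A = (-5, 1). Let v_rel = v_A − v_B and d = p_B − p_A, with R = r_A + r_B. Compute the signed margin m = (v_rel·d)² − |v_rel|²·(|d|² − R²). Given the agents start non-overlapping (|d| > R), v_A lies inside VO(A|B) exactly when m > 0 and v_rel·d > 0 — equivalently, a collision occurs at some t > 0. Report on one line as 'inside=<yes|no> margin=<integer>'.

d = (-7, 9),  |d|² = 130;  R = 5+4 = 9,  c = 130−9² = 49
v_rel = (-13, -3),  |v_rel|² = 178;  v_rel·d = (-13)·(-7) + (-3)·(9) = 64
178·t² − 128·t + 49 = 0  ⇒  m = 64² − 178·49 = -4626
m = -4626 < 0,  v_rel·d = 64 > 0  ⇒  outside

inside=no margin=-4626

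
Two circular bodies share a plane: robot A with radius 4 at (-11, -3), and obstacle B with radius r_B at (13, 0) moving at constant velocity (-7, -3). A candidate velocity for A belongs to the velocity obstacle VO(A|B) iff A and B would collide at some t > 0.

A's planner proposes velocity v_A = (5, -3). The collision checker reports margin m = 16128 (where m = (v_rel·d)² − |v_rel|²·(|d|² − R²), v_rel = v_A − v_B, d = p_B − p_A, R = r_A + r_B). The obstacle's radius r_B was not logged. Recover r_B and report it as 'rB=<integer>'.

m = 16128
d = (24, 3);  v_rel = (12, 0),  |v_rel|² = 144
v_rel×d = (12)·(3) − (0)·(24) = 36
since m = R²·144 − 36²:  R² = (1296 + 16128) / 144 = 121
R = √121 = 11  ⇒  r_B = 11 − 4 = 7

rB=7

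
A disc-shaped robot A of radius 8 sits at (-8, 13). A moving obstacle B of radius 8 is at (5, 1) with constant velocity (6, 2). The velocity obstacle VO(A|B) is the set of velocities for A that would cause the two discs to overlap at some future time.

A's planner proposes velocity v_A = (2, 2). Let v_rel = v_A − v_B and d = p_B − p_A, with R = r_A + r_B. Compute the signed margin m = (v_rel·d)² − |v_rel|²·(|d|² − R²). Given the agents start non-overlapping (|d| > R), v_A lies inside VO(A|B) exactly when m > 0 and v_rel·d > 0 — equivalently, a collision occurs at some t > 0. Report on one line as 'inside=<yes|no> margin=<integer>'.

d = (13, -12),  |d|² = 313;  R = 8+8 = 16,  c = 313−16² = 57
v_rel = (-4, 0),  |v_rel|² = 16;  v_rel·d = (-4)·(13) + (0)·(-12) = -52
16·t² + 104·t + 57 = 0  ⇒  m = (-52)² − 16·57 = 1792
m = 1792 > 0,  v_rel·d = -52 < 0  ⇒  outside

inside=no margin=1792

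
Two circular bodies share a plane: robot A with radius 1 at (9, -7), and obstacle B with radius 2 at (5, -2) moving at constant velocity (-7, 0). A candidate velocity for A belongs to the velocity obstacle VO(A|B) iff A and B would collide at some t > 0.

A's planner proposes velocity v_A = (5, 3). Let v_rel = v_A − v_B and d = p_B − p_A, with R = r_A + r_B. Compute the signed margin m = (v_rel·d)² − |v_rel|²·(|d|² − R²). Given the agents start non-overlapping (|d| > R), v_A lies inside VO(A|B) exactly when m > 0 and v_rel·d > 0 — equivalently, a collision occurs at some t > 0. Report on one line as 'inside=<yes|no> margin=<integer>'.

d = (-4, 5),  |d|² = 41;  R = 1+2 = 3,  c = 41−3² = 32
v_rel = (12, 3),  |v_rel|² = 153;  v_rel·d = (12)·(-4) + (3)·(5) = -33
153·t² + 66·t + 32 = 0  ⇒  m = (-33)² − 153·32 = -3807
m = -3807 < 0,  v_rel·d = -33 < 0  ⇒  outside

inside=no margin=-3807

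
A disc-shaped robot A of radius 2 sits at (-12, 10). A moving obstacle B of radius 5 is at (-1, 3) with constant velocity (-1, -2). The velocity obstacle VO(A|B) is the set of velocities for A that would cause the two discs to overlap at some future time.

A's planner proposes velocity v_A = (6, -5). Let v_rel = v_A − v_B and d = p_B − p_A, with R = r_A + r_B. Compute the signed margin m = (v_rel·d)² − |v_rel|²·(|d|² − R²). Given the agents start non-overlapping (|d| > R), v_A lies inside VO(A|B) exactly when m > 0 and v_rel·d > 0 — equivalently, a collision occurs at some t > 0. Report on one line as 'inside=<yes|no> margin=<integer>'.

d = (11, -7),  |d|² = 170;  R = 2+5 = 7,  c = 170−7² = 121
v_rel = (7, -3),  |v_rel|² = 58;  v_rel·d = (7)·(11) + (-3)·(-7) = 98
58·t² − 196·t + 121 = 0  ⇒  m = 98² − 58·121 = 2586
m = 2586 > 0,  v_rel·d = 98 > 0  ⇒  inside

inside=yes margin=2586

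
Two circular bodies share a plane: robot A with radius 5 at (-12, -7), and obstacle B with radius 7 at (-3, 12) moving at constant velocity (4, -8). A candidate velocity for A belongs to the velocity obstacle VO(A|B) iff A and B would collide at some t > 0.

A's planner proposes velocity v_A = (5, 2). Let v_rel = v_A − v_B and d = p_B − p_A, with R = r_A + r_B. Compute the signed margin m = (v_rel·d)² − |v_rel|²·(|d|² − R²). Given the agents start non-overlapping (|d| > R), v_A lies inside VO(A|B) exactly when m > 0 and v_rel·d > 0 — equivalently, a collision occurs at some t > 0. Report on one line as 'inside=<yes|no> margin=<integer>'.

d = (9, 19),  |d|² = 442;  R = 5+7 = 12,  c = 442−12² = 298
v_rel = (1, 10),  |v_rel|² = 101;  v_rel·d = (1)·(9) + (10)·(19) = 199
101·t² − 398·t + 298 = 0  ⇒  m = 199² − 101·298 = 9503
m = 9503 > 0,  v_rel·d = 199 > 0  ⇒  inside

inside=yes margin=9503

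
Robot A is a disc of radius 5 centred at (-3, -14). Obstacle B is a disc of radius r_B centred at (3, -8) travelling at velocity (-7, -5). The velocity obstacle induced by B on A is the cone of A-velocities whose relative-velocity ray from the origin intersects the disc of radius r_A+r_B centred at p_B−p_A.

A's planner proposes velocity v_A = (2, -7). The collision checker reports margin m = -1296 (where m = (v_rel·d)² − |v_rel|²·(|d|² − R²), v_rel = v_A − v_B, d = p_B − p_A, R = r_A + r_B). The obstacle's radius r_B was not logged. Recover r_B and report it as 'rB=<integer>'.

m = -1296
d = (6, 6);  v_rel = (9, -2),  |v_rel|² = 85
v_rel×d = (9)·(6) − (-2)·(6) = 66
since m = R²·85 − 66²:  R² = (4356 + -1296) / 85 = 36
R = √36 = 6  ⇒  r_B = 6 − 5 = 1

rB=1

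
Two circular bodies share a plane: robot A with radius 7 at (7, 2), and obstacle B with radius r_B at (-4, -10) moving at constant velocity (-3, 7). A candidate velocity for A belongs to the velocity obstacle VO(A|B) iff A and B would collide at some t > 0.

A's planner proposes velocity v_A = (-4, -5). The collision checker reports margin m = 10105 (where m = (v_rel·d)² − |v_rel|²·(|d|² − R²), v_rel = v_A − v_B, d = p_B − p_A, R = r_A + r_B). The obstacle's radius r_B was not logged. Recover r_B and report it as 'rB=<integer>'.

m = 10105
d = (-11, -12);  v_rel = (-1, -12),  |v_rel|² = 145
v_rel×d = (-1)·(-12) − (-12)·(-11) = -120
since m = R²·145 − (-120)²:  R² = (14400 + 10105) / 145 = 169
R = √169 = 13  ⇒  r_B = 13 − 7 = 6

rB=6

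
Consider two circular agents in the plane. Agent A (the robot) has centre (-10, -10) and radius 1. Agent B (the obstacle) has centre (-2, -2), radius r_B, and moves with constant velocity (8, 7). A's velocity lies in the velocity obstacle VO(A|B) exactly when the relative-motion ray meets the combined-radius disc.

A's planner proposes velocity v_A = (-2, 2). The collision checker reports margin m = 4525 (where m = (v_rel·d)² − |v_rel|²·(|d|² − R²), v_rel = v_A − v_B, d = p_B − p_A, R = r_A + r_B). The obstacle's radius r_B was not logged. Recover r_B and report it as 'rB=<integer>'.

m = 4525
d = (8, 8);  v_rel = (-10, -5),  |v_rel|² = 125
v_rel×d = (-10)·(8) − (-5)·(8) = -40
since m = R²·125 − (-40)²:  R² = (1600 + 4525) / 125 = 49
R = √49 = 7  ⇒  r_B = 7 − 1 = 6

rB=6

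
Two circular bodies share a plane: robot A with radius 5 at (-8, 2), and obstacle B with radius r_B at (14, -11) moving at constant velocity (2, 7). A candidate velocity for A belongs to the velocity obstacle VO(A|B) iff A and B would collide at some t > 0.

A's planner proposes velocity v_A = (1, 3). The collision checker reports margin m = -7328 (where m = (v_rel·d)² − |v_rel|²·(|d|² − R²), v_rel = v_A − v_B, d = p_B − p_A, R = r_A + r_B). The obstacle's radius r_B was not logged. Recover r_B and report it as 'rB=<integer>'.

m = -7328
d = (22, -13);  v_rel = (-1, -4),  |v_rel|² = 17
v_rel×d = (-1)·(-13) − (-4)·(22) = 101
since m = R²·17 − 101²:  R² = (10201 + -7328) / 17 = 169
R = √169 = 13  ⇒  r_B = 13 − 5 = 8

rB=8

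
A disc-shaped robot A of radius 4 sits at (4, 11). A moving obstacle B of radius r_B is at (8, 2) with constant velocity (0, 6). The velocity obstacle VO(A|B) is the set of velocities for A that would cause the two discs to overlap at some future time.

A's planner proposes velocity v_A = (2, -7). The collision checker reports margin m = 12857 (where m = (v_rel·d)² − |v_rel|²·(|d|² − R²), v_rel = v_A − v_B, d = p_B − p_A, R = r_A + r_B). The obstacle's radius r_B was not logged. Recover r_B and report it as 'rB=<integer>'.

m = 12857
d = (4, -9);  v_rel = (2, -13),  |v_rel|² = 173
v_rel×d = (2)·(-9) − (-13)·(4) = 34
since m = R²·173 − 34²:  R² = (1156 + 12857) / 173 = 81
R = √81 = 9  ⇒  r_B = 9 − 4 = 5

rB=5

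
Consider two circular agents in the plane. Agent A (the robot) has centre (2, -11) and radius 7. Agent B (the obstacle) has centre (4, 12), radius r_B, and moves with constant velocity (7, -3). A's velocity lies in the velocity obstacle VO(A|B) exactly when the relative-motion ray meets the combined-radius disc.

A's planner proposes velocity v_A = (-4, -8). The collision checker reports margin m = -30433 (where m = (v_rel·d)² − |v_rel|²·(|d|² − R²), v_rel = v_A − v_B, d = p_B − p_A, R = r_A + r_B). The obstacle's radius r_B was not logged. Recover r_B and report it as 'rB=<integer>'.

m = -30433
d = (2, 23);  v_rel = (-11, -5),  |v_rel|² = 146
v_rel×d = (-11)·(23) − (-5)·(2) = -243
since m = R²·146 − (-243)²:  R² = (59049 + -30433) / 146 = 196
R = √196 = 14  ⇒  r_B = 14 − 7 = 7

rB=7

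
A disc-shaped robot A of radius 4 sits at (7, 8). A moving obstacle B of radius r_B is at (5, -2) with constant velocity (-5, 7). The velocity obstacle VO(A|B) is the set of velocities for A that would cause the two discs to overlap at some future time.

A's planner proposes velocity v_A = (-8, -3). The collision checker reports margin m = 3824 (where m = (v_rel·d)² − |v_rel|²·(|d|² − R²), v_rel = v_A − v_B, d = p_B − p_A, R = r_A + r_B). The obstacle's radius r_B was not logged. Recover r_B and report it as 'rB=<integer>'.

m = 3824
d = (-2, -10);  v_rel = (-3, -10),  |v_rel|² = 109
v_rel×d = (-3)·(-10) − (-10)·(-2) = 10
since m = R²·109 − 10²:  R² = (100 + 3824) / 109 = 36
R = √36 = 6  ⇒  r_B = 6 − 4 = 2

rB=2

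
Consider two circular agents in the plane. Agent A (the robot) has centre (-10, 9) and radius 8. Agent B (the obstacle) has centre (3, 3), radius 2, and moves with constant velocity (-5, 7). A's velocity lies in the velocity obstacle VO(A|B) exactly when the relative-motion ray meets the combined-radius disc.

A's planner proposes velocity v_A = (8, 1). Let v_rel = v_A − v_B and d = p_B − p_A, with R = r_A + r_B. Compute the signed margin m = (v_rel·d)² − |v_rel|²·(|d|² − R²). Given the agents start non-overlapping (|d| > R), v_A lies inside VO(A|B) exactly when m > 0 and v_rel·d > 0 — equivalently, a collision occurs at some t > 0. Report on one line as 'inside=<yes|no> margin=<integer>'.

d = (13, -6),  |d|² = 205;  R = 8+2 = 10,  c = 205−10² = 105
v_rel = (13, -6),  |v_rel|² = 205;  v_rel·d = (13)·(13) + (-6)·(-6) = 205
205·t² − 410·t + 105 = 0  ⇒  m = 205² − 205·105 = 20500
m = 20500 > 0,  v_rel·d = 205 > 0  ⇒  inside

inside=yes margin=20500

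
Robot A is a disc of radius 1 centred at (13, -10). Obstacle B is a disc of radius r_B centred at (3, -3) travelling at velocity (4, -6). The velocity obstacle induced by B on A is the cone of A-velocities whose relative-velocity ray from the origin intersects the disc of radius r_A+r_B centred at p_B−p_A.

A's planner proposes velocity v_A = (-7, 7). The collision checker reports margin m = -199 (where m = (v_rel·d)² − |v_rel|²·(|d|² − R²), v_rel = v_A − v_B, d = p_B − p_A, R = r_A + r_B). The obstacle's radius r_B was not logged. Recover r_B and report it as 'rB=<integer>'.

m = -199
d = (-10, 7);  v_rel = (-11, 13),  |v_rel|² = 290
v_rel×d = (-11)·(7) − (13)·(-10) = 53
since m = R²·290 − 53²:  R² = (2809 + -199) / 290 = 9
R = √9 = 3  ⇒  r_B = 3 − 1 = 2

rB=2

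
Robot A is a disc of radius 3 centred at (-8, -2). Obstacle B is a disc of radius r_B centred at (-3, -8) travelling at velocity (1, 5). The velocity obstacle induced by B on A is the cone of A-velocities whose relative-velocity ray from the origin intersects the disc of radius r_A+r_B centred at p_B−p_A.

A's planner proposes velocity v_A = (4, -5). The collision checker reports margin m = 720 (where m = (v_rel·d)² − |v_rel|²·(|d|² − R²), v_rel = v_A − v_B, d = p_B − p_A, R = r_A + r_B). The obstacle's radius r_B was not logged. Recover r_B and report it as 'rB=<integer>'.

m = 720
d = (5, -6);  v_rel = (3, -10),  |v_rel|² = 109
v_rel×d = (3)·(-6) − (-10)·(5) = 32
since m = R²·109 − 32²:  R² = (1024 + 720) / 109 = 16
R = √16 = 4  ⇒  r_B = 4 − 3 = 1

rB=1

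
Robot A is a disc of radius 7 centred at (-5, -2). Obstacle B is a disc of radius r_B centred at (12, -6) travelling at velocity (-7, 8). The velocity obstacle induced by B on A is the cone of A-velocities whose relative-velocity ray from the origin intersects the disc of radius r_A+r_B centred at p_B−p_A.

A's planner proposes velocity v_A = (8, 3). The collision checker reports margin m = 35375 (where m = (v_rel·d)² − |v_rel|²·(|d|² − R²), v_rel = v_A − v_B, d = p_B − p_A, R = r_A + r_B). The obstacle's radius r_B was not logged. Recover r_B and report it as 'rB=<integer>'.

m = 35375
d = (17, -4);  v_rel = (15, -5),  |v_rel|² = 250
v_rel×d = (15)·(-4) − (-5)·(17) = 25
since m = R²·250 − 25²:  R² = (625 + 35375) / 250 = 144
R = √144 = 12  ⇒  r_B = 12 − 7 = 5

rB=5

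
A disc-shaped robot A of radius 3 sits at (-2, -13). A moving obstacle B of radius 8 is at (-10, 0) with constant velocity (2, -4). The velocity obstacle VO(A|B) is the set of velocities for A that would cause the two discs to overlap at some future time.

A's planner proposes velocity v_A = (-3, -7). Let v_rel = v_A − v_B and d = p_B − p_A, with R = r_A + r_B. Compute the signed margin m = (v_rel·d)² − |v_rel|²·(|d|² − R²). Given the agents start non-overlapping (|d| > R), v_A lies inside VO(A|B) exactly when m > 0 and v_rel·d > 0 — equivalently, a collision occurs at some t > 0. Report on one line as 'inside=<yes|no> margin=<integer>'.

d = (-8, 13),  |d|² = 233;  R = 3+8 = 11,  c = 233−11² = 112
v_rel = (-5, -3),  |v_rel|² = 34;  v_rel·d = (-5)·(-8) + (-3)·(13) = 1
34·t² − 2·t + 112 = 0  ⇒  m = 1² − 34·112 = -3807
m = -3807 < 0,  v_rel·d = 1 > 0  ⇒  outside

inside=no margin=-3807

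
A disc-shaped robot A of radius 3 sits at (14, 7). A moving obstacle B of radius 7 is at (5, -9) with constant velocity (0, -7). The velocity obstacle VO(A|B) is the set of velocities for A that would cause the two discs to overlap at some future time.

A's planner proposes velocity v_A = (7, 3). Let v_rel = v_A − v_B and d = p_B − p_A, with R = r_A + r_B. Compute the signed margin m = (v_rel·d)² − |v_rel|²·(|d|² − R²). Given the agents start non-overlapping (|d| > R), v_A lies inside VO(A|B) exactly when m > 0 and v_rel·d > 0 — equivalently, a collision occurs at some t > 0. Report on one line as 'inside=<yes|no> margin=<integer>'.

d = (-9, -16),  |d|² = 337;  R = 3+7 = 10,  c = 337−10² = 237
v_rel = (7, 10),  |v_rel|² = 149;  v_rel·d = (7)·(-9) + (10)·(-16) = -223
149·t² + 446·t + 237 = 0  ⇒  m = (-223)² − 149·237 = 14416
m = 14416 > 0,  v_rel·d = -223 < 0  ⇒  outside

inside=no margin=14416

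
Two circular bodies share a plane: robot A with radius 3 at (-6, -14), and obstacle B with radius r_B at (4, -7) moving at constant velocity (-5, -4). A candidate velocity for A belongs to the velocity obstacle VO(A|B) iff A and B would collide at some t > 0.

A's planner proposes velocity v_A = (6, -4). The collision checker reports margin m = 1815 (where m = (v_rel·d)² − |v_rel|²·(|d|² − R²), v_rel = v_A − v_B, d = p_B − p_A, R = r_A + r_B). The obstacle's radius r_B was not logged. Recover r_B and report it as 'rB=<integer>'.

m = 1815
d = (10, 7);  v_rel = (11, 0),  |v_rel|² = 121
v_rel×d = (11)·(7) − (0)·(10) = 77
since m = R²·121 − 77²:  R² = (5929 + 1815) / 121 = 64
R = √64 = 8  ⇒  r_B = 8 − 3 = 5

rB=5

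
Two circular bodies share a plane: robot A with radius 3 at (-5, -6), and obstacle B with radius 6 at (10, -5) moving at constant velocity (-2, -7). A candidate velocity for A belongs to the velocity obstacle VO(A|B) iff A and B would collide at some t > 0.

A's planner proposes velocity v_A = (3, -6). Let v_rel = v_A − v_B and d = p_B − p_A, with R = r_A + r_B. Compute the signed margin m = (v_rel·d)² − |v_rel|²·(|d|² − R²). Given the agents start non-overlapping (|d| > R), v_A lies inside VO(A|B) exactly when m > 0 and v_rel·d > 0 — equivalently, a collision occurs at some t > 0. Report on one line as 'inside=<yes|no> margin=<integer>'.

d = (15, 1),  |d|² = 226;  R = 3+6 = 9,  c = 226−9² = 145
v_rel = (5, 1),  |v_rel|² = 26;  v_rel·d = (5)·(15) + (1)·(1) = 76
26·t² − 152·t + 145 = 0  ⇒  m = 76² − 26·145 = 2006
m = 2006 > 0,  v_rel·d = 76 > 0  ⇒  inside

inside=yes margin=2006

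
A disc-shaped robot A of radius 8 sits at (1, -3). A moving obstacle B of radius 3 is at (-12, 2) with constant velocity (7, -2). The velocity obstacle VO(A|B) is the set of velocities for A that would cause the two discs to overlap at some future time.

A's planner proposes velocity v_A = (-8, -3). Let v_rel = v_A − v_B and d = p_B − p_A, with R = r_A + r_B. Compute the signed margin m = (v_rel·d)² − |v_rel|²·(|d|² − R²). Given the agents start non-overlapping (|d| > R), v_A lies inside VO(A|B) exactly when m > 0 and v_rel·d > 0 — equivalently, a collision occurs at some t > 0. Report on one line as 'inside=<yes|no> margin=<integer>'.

d = (-13, 5),  |d|² = 194;  R = 8+3 = 11,  c = 194−11² = 73
v_rel = (-15, -1),  |v_rel|² = 226;  v_rel·d = (-15)·(-13) + (-1)·(5) = 190
226·t² − 380·t + 73 = 0  ⇒  m = 190² − 226·73 = 19602
m = 19602 > 0,  v_rel·d = 190 > 0  ⇒  inside

inside=yes margin=19602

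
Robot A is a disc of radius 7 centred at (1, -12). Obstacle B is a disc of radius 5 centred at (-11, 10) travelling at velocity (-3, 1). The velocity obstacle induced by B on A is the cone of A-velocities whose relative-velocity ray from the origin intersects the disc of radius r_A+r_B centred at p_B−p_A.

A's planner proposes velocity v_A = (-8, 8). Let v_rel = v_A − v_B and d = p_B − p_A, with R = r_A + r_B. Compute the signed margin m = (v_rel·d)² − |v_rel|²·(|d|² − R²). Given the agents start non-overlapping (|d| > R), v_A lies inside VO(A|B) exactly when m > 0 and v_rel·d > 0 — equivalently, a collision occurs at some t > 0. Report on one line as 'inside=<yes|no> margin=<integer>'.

d = (-12, 22),  |d|² = 628;  R = 7+5 = 12,  c = 628−12² = 484
v_rel = (-5, 7),  |v_rel|² = 74;  v_rel·d = (-5)·(-12) + (7)·(22) = 214
74·t² − 428·t + 484 = 0  ⇒  m = 214² − 74·484 = 9980
m = 9980 > 0,  v_rel·d = 214 > 0  ⇒  inside

inside=yes margin=9980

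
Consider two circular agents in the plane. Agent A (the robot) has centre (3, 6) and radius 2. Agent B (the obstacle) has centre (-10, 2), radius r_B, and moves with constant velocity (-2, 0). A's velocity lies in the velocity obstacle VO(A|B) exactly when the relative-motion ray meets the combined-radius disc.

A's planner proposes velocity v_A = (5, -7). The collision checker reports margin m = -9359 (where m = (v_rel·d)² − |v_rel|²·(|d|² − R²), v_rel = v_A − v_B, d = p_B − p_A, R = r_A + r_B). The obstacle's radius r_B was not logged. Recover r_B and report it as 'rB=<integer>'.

m = -9359
d = (-13, -4);  v_rel = (7, -7),  |v_rel|² = 98
v_rel×d = (7)·(-4) − (-7)·(-13) = -119
since m = R²·98 − (-119)²:  R² = (14161 + -9359) / 98 = 49
R = √49 = 7  ⇒  r_B = 7 − 2 = 5

rB=5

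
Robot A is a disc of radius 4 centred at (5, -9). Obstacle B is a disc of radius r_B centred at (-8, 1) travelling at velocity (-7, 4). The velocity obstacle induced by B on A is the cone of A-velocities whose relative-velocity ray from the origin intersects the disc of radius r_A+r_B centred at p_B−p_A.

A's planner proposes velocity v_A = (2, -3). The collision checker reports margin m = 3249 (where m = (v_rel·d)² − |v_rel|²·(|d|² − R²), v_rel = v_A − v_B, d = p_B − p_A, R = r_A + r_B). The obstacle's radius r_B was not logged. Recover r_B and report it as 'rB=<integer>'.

m = 3249
d = (-13, 10);  v_rel = (9, -7),  |v_rel|² = 130
v_rel×d = (9)·(10) − (-7)·(-13) = -1
since m = R²·130 − (-1)²:  R² = (1 + 3249) / 130 = 25
R = √25 = 5  ⇒  r_B = 5 − 4 = 1

rB=1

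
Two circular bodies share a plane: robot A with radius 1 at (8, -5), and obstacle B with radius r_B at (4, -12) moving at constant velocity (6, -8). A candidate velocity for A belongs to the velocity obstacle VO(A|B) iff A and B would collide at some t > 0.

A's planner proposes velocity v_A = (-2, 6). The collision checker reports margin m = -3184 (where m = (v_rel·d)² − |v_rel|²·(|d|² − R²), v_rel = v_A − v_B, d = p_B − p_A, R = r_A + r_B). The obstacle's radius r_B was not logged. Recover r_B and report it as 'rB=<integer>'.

m = -3184
d = (-4, -7);  v_rel = (-8, 14),  |v_rel|² = 260
v_rel×d = (-8)·(-7) − (14)·(-4) = 112
since m = R²·260 − 112²:  R² = (12544 + -3184) / 260 = 36
R = √36 = 6  ⇒  r_B = 6 − 1 = 5

rB=5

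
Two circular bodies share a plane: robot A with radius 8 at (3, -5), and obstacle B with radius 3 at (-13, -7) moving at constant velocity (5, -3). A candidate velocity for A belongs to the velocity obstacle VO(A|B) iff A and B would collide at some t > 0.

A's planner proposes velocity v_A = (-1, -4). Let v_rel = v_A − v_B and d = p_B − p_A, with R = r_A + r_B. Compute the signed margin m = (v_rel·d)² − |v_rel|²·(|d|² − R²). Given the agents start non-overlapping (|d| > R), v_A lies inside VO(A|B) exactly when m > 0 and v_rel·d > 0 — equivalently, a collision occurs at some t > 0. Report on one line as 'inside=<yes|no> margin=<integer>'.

d = (-16, -2),  |d|² = 260;  R = 8+3 = 11,  c = 260−11² = 139
v_rel = (-6, -1),  |v_rel|² = 37;  v_rel·d = (-6)·(-16) + (-1)·(-2) = 98
37·t² − 196·t + 139 = 0  ⇒  m = 98² − 37·139 = 4461
m = 4461 > 0,  v_rel·d = 98 > 0  ⇒  inside

inside=yes margin=4461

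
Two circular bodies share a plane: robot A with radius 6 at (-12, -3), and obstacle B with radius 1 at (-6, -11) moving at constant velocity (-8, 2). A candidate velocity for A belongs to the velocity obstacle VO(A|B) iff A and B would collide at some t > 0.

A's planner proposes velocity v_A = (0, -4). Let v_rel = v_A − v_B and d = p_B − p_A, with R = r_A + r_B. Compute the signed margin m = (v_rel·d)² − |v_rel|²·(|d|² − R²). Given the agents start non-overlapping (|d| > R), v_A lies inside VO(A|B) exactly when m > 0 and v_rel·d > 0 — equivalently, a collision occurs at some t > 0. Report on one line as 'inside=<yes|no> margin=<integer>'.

d = (6, -8),  |d|² = 100;  R = 6+1 = 7,  c = 100−7² = 51
v_rel = (8, -6),  |v_rel|² = 100;  v_rel·d = (8)·(6) + (-6)·(-8) = 96
100·t² − 192·t + 51 = 0  ⇒  m = 96² − 100·51 = 4116
m = 4116 > 0,  v_rel·d = 96 > 0  ⇒  inside

inside=yes margin=4116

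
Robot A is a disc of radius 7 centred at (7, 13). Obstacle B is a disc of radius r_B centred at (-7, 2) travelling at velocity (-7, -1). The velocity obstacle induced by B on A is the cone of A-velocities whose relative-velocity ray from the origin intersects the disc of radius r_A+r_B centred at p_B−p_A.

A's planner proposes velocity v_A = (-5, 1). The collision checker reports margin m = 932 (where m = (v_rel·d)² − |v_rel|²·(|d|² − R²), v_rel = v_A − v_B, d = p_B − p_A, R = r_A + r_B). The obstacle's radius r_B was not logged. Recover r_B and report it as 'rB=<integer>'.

m = 932
d = (-14, -11);  v_rel = (2, 2),  |v_rel|² = 8
v_rel×d = (2)·(-11) − (2)·(-14) = 6
since m = R²·8 − 6²:  R² = (36 + 932) / 8 = 121
R = √121 = 11  ⇒  r_B = 11 − 7 = 4

rB=4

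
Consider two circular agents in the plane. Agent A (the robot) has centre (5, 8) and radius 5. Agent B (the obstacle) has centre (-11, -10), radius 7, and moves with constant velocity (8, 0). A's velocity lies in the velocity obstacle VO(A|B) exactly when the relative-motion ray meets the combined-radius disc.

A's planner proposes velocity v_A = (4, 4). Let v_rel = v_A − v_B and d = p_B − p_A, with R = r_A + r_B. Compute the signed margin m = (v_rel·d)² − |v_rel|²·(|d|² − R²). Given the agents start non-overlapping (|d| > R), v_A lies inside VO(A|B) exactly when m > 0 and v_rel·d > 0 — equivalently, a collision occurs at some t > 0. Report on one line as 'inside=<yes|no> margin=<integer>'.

d = (-16, -18),  |d|² = 580;  R = 5+7 = 12,  c = 580−12² = 436
v_rel = (-4, 4),  |v_rel|² = 32;  v_rel·d = (-4)·(-16) + (4)·(-18) = -8
32·t² + 16·t + 436 = 0  ⇒  m = (-8)² − 32·436 = -13888
m = -13888 < 0,  v_rel·d = -8 < 0  ⇒  outside

inside=no margin=-13888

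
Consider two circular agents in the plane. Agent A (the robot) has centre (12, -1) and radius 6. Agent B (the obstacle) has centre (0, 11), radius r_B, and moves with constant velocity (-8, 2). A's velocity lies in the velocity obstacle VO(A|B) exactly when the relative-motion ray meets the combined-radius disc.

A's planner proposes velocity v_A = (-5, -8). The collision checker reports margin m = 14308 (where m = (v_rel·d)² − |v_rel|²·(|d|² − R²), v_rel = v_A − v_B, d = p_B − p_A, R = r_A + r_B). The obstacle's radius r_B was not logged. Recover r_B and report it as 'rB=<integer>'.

m = 14308
d = (-12, 12);  v_rel = (3, -10),  |v_rel|² = 109
v_rel×d = (3)·(12) − (-10)·(-12) = -84
since m = R²·109 − (-84)²:  R² = (7056 + 14308) / 109 = 196
R = √196 = 14  ⇒  r_B = 14 − 6 = 8

rB=8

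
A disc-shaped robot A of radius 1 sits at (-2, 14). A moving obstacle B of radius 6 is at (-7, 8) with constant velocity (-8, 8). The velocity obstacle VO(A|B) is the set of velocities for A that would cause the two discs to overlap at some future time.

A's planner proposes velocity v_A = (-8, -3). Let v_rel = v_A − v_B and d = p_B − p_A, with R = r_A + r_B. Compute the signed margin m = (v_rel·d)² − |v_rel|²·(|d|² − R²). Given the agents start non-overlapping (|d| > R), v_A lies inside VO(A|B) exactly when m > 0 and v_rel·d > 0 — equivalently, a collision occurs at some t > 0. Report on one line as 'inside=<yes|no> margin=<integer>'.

d = (-5, -6),  |d|² = 61;  R = 1+6 = 7,  c = 61−7² = 12
v_rel = (0, -11),  |v_rel|² = 121;  v_rel·d = (0)·(-5) + (-11)·(-6) = 66
121·t² − 132·t + 12 = 0  ⇒  m = 66² − 121·12 = 2904
m = 2904 > 0,  v_rel·d = 66 > 0  ⇒  inside

inside=yes margin=2904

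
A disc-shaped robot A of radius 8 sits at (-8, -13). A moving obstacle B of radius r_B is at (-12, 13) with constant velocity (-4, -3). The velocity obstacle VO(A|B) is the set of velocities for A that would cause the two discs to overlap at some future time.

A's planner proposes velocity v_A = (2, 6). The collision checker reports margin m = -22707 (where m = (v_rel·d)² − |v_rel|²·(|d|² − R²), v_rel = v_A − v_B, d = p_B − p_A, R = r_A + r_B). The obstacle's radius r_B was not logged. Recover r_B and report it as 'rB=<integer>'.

m = -22707
d = (-4, 26);  v_rel = (6, 9),  |v_rel|² = 117
v_rel×d = (6)·(26) − (9)·(-4) = 192
since m = R²·117 − 192²:  R² = (36864 + -22707) / 117 = 121
R = √121 = 11  ⇒  r_B = 11 − 8 = 3

rB=3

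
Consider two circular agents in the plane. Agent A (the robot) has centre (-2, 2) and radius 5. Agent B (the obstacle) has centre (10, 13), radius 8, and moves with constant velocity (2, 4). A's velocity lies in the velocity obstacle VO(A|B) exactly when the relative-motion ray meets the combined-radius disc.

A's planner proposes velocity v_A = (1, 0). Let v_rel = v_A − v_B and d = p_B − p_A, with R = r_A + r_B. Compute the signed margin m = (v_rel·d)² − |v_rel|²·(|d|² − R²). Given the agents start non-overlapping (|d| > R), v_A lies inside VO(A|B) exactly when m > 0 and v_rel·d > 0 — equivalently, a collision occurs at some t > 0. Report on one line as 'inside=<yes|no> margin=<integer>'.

d = (12, 11),  |d|² = 265;  R = 5+8 = 13,  c = 265−13² = 96
v_rel = (-1, -4),  |v_rel|² = 17;  v_rel·d = (-1)·(12) + (-4)·(11) = -56
17·t² + 112·t + 96 = 0  ⇒  m = (-56)² − 17·96 = 1504
m = 1504 > 0,  v_rel·d = -56 < 0  ⇒  outside

inside=no margin=1504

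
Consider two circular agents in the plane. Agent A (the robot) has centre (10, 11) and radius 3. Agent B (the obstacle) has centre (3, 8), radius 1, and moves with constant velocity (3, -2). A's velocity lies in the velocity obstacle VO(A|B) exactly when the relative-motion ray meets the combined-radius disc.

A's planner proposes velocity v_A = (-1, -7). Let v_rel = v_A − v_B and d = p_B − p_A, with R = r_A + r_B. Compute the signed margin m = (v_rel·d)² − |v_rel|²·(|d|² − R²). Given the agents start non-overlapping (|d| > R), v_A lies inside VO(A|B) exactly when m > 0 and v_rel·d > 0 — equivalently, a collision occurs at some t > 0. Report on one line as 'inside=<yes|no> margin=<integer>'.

d = (-7, -3),  |d|² = 58;  R = 3+1 = 4,  c = 58−4² = 42
v_rel = (-4, -5),  |v_rel|² = 41;  v_rel·d = (-4)·(-7) + (-5)·(-3) = 43
41·t² − 86·t + 42 = 0  ⇒  m = 43² − 41·42 = 127
m = 127 > 0,  v_rel·d = 43 > 0  ⇒  inside

inside=yes margin=127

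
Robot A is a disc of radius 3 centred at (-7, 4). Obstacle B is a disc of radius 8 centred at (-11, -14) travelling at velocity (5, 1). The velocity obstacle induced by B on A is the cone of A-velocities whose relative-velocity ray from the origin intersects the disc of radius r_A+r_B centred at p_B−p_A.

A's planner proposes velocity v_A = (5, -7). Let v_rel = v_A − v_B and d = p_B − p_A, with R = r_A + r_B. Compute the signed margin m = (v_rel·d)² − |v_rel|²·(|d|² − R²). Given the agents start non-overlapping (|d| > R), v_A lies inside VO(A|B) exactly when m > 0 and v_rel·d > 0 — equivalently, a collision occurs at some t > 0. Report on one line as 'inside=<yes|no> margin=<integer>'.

d = (-4, -18),  |d|² = 340;  R = 3+8 = 11,  c = 340−11² = 219
v_rel = (0, -8),  |v_rel|² = 64;  v_rel·d = (0)·(-4) + (-8)·(-18) = 144
64·t² − 288·t + 219 = 0  ⇒  m = 144² − 64·219 = 6720
m = 6720 > 0,  v_rel·d = 144 > 0  ⇒  inside

inside=yes margin=6720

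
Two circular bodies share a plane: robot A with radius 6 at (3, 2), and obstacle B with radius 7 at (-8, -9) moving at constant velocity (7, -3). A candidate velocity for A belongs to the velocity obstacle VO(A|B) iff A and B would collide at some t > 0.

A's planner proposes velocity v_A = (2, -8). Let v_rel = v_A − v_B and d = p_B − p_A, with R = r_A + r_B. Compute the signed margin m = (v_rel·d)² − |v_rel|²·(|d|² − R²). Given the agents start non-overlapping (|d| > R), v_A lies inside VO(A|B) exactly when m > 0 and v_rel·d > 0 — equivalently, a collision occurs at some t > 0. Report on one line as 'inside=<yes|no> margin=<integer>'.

d = (-11, -11),  |d|² = 242;  R = 6+7 = 13,  c = 242−13² = 73
v_rel = (-5, -5),  |v_rel|² = 50;  v_rel·d = (-5)·(-11) + (-5)·(-11) = 110
50·t² − 220·t + 73 = 0  ⇒  m = 110² − 50·73 = 8450
m = 8450 > 0,  v_rel·d = 110 > 0  ⇒  inside

inside=yes margin=8450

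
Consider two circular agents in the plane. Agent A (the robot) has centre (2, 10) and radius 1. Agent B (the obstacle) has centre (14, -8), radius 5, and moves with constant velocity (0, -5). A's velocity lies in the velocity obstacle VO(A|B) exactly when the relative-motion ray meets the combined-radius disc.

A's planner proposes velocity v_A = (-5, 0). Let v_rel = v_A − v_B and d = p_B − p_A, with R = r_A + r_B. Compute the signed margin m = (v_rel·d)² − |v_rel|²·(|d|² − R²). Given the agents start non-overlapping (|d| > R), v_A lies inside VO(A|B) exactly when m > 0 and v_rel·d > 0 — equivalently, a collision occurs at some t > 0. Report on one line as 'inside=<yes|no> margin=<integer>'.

d = (12, -18),  |d|² = 468;  R = 1+5 = 6,  c = 468−6² = 432
v_rel = (-5, 5),  |v_rel|² = 50;  v_rel·d = (-5)·(12) + (5)·(-18) = -150
50·t² + 300·t + 432 = 0  ⇒  m = (-150)² − 50·432 = 900
m = 900 > 0,  v_rel·d = -150 < 0  ⇒  outside

inside=no margin=900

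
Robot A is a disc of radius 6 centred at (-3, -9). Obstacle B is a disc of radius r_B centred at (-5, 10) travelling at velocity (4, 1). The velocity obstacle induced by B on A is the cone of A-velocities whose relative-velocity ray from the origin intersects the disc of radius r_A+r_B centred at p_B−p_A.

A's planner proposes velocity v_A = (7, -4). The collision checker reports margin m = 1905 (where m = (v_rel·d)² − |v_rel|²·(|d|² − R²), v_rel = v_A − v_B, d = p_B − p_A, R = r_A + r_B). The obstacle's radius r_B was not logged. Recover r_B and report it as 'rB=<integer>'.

m = 1905
d = (-2, 19);  v_rel = (3, -5),  |v_rel|² = 34
v_rel×d = (3)·(19) − (-5)·(-2) = 47
since m = R²·34 − 47²:  R² = (2209 + 1905) / 34 = 121
R = √121 = 11  ⇒  r_B = 11 − 6 = 5

rB=5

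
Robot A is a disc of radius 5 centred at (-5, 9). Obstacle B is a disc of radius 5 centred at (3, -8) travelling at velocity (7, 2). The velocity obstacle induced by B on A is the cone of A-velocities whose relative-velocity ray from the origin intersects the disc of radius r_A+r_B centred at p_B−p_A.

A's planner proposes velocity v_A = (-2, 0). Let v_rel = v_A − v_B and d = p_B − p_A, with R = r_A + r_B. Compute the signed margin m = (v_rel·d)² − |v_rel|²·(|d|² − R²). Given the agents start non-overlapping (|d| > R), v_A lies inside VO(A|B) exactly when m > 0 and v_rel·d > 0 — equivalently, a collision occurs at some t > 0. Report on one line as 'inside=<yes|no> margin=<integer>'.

d = (8, -17),  |d|² = 353;  R = 5+5 = 10,  c = 353−10² = 253
v_rel = (-9, -2),  |v_rel|² = 85;  v_rel·d = (-9)·(8) + (-2)·(-17) = -38
85·t² + 76·t + 253 = 0  ⇒  m = (-38)² − 85·253 = -20061
m = -20061 < 0,  v_rel·d = -38 < 0  ⇒  outside

inside=no margin=-20061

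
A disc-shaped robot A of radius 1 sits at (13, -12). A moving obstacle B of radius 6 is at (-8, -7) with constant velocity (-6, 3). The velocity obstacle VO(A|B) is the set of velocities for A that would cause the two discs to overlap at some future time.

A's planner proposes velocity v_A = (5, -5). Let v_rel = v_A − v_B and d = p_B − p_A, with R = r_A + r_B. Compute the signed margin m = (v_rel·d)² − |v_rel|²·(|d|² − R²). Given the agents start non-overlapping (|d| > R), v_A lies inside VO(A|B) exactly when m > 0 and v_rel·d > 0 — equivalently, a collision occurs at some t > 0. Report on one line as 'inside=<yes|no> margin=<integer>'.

d = (-21, 5),  |d|² = 466;  R = 1+6 = 7,  c = 466−7² = 417
v_rel = (11, -8),  |v_rel|² = 185;  v_rel·d = (11)·(-21) + (-8)·(5) = -271
185·t² + 542·t + 417 = 0  ⇒  m = (-271)² − 185·417 = -3704
m = -3704 < 0,  v_rel·d = -271 < 0  ⇒  outside

inside=no margin=-3704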